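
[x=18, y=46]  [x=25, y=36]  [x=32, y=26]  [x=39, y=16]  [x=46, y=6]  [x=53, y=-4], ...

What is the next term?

[x=60, y=-14]

X goes 18, 25, 32, 39, 46, 53 → 60 (+7 each step).
For the y, −10 each step: 46, 36, 26, 16, 6, -4 → -14.
Putting it together: [x=60, y=-14].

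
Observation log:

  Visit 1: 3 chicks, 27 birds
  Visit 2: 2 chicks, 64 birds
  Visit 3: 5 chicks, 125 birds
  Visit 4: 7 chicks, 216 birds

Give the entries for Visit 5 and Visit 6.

For the chicks, each term is the sum of the two before it: 3, 2, 5, 7 → 12 → 19.
Birds: perfect cubes: 3³, 4³, 5³, …; 27, 64, 125, 216 → 343 → 512.
So the next two lines are 12 chicks, 343 birds and 19 chicks, 512 birds.

12 chicks, 343 birds; 19 chicks, 512 birds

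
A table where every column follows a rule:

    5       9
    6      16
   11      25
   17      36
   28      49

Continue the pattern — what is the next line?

For the first component, each term is the sum of the two before it: 5, 6, 11, 17, 28 → 45.
Second component — perfect squares: 3², 4², 5², …: 9, 16, 25, 36, 49 → 64.
So the next line is 45  64.

45  64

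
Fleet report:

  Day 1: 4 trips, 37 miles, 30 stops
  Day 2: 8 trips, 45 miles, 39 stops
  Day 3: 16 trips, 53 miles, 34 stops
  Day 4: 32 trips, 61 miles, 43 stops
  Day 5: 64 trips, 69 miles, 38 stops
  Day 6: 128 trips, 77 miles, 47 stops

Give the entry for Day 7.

256 trips, 85 miles, 42 stops

Trips — ×2 each step: 4, 8, 16, 32, 64, 128 → 256.
Miles: 37, 45, 53, 61, 69, 77 → 85 (+8 each step).
Stops: alternating steps +9, −5, +9, −5, …; 30, 39, 34, 43, 38, 47 → 42.
Putting it together: 256 trips, 85 miles, 42 stops.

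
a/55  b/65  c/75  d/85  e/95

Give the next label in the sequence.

Letter: letters move forward 1 place in the alphabet; a, b, c, d, e → f.
Second component: +10 each step; 55, 65, 75, 85, 95 → 105.
Combining the parts gives f/105.

f/105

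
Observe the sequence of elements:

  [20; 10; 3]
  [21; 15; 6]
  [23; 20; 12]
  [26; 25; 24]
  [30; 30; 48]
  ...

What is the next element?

First value: differences are 1, 2, 3, … (increasing by 1 each time), so 20, 21, 23, 26, 30 → 35.
For the second value, +5 each step: 10, 15, 20, 25, 30 → 35.
Third value — ×2 each step: 3, 6, 12, 24, 48 → 96.
Putting it together: [35; 35; 96].

[35; 35; 96]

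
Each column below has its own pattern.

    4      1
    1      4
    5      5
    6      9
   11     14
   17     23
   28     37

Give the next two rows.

45  60; 73  97

First component — each term is the sum of the two before it: 4, 1, 5, 6, 11, 17, 28 → 45 → 73.
Second component: each term is the sum of the two before it, so 1, 4, 5, 9, 14, 23, 37 → 60 → 97.
Putting the parts together: 45  60 and then 73  97.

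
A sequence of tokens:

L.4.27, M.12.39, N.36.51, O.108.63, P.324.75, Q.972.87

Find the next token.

R.2916.99

Letter: L, M, N, O, P, Q → R (letters move forward 1 place in the alphabet).
Second component: 4, 12, 36, 108, 324, 972 → 2916 (×3 each step).
Third component — +12 each step: 27, 39, 51, 63, 75, 87 → 99.
Combining the parts gives R.2916.99.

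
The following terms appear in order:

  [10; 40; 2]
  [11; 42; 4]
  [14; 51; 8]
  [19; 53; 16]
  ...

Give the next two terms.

First value goes 10, 11, 14, 19 → 26 → 35 (differences are 1, 3, 5, … (increasing by 2 each time)).
Second value — alternating steps +2, +9, +2, +9, …: 40, 42, 51, 53 → 62 → 64.
Third value: ×2 each step, so 2, 4, 8, 16 → 32 → 64.
So the next two terms are [26; 62; 32] and [35; 64; 64].

[26; 62; 32], [35; 64; 64]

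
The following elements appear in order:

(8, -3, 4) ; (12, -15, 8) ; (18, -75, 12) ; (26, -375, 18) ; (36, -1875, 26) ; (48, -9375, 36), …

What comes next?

First component — differences are 4, 6, 8, … (increasing by 2 each time): 8, 12, 18, 26, 36, 48 → 62.
Second component: ×5 each step; -3, -15, -75, -375, -1875, -9375 → -46875.
Third component: always the previous value of the first component; 4, 8, 12, 18, 26, 36 → 48.
So the next element is (62, -46875, 48).

(62, -46875, 48)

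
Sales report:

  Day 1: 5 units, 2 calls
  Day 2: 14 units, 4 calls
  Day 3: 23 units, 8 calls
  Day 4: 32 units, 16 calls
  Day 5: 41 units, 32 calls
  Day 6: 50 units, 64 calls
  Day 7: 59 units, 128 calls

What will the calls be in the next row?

256

Units: +9 each step; 5, 14, 23, 32, 41, 50, 59 → 68.
For the calls, ×2 each step: 2, 4, 8, 16, 32, 64, 128 → 256.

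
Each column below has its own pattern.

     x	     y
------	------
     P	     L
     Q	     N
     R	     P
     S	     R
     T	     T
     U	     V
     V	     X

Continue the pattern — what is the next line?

Column x: letters move forward 1 place in the alphabet, so P, Q, R, S, T, U, V → W.
Column y: letters move forward 2 places in the alphabet, so L, N, P, R, T, V, X → Z.
Putting it together: W  Z.

W  Z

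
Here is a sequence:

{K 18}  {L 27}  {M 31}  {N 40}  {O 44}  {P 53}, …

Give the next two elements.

{Q 57}, {R 66}

Letter: letters move forward 1 place in the alphabet, so K, L, M, N, O, P → Q → R.
For the second value, alternating steps +9, +4, +9, +4, …: 18, 27, 31, 40, 44, 53 → 57 → 66.
So the next two elements are {Q 57} and {R 66}.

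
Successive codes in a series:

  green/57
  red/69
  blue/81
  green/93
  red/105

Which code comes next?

For the colour, repeats green → red → blue: green, red, blue, green, red → blue.
Second component: 57, 69, 81, 93, 105 → 117 (+12 each step).
So the next code is blue/117.

blue/117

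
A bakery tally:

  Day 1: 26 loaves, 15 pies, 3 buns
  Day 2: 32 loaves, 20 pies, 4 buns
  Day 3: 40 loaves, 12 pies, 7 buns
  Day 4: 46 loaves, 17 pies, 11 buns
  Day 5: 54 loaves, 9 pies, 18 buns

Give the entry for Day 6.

60 loaves, 14 pies, 29 buns

Loaves — alternating steps +6, +8, +6, +8, …: 26, 32, 40, 46, 54 → 60.
For the pies, alternating steps +5, −8, +5, −8, …: 15, 20, 12, 17, 9 → 14.
Buns — each term is the sum of the two before it: 3, 4, 7, 11, 18 → 29.
Combining the parts gives 60 loaves, 14 pies, 29 buns.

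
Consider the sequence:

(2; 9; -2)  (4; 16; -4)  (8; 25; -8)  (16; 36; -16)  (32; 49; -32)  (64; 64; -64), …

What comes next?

(128; 81; -128)

First part: ×2 each step; 2, 4, 8, 16, 32, 64 → 128.
Second part goes 9, 16, 25, 36, 49, 64 → 81 (perfect squares: 3², 4², 5², …).
Third part: always the negative of the first part, so -2, -4, -8, -16, -32, -64 → -128.
So the next tuple is (128; 81; -128).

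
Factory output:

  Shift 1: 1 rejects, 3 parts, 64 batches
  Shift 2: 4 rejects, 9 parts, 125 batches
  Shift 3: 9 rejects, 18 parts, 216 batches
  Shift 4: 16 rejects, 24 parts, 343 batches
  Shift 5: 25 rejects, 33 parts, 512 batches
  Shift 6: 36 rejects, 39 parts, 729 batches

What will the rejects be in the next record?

49

Rejects: perfect squares: 1², 2², 3², …; 1, 4, 9, 16, 25, 36 → 49.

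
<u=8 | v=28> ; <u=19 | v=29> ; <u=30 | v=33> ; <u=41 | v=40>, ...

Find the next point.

<u=52 | v=50>

U: +11 each step, so 8, 19, 30, 41 → 52.
V — differences are 1, 4, 7, … (increasing by 3 each time): 28, 29, 33, 40 → 50.
So the next point is <u=52 | v=50>.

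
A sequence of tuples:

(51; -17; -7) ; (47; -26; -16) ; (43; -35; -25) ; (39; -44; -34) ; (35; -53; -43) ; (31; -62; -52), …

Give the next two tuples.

(27; -71; -61), (23; -80; -70)

First value: −4 each step, so 51, 47, 43, 39, 35, 31 → 27 → 23.
Second value: -17, -26, -35, -44, -53, -62 → -71 → -80 (−9 each step).
Third value — always 10 more than the second value: -7, -16, -25, -34, -43, -52 → -61 → -70.
Putting the parts together: (27; -71; -61) and then (23; -80; -70).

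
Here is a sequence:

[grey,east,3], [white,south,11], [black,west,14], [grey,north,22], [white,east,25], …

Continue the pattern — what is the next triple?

Shade — repeats grey → white → black: grey, white, black, grey, white → black.
Direction goes east, south, west, north, east → south (repeats east → south → west → north).
Third slot — alternating steps +8, +3, +8, +3, …: 3, 11, 14, 22, 25 → 33.
So the next triple is [black,south,33].

[black,south,33]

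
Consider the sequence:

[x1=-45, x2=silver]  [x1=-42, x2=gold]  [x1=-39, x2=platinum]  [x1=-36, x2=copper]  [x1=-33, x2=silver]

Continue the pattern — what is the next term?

X1: +3 each step; -45, -42, -39, -36, -33 → -30.
X2 — repeats silver → gold → platinum → copper: silver, gold, platinum, copper, silver → gold.
Putting it together: [x1=-30, x2=gold].

[x1=-30, x2=gold]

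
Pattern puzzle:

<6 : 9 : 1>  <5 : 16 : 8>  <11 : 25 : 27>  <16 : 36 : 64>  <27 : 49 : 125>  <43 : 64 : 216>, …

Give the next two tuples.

First coordinate goes 6, 5, 11, 16, 27, 43 → 70 → 113 (each term is the sum of the two before it).
Second coordinate: perfect squares: 3², 4², 5², …, so 9, 16, 25, 36, 49, 64 → 81 → 100.
Third coordinate: perfect cubes: 1³, 2³, 3³, …, so 1, 8, 27, 64, 125, 216 → 343 → 512.
Putting the parts together: <70 : 81 : 343> and then <113 : 100 : 512>.

<70 : 81 : 343>, <113 : 100 : 512>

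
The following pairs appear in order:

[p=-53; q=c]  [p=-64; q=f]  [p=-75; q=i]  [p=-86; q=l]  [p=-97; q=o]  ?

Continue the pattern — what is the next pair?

P: -53, -64, -75, -86, -97 → -108 (−11 each step).
Q — letters move forward 3 places in the alphabet: c, f, i, l, o → r.
Putting it together: [p=-108; q=r].

[p=-108; q=r]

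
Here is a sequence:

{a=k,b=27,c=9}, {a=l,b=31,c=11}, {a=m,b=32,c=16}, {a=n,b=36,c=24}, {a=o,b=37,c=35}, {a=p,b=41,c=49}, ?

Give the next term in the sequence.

{a=q,b=42,c=66}

A: letters move forward 1 place in the alphabet, so k, l, m, n, o, p → q.
B: 27, 31, 32, 36, 37, 41 → 42 (alternating steps +4, +1, +4, +1, …).
For the c, differences are 2, 5, 8, … (increasing by 3 each time): 9, 11, 16, 24, 35, 49 → 66.
Putting it together: {a=q,b=42,c=66}.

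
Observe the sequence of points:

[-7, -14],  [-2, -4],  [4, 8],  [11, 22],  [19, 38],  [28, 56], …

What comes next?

First part: differences are 5, 6, 7, … (increasing by 1 each time), so -7, -2, 4, 11, 19, 28 → 38.
For the second part, always 2 × the first part: -14, -4, 8, 22, 38, 56 → 76.
Putting it together: [38, 76].

[38, 76]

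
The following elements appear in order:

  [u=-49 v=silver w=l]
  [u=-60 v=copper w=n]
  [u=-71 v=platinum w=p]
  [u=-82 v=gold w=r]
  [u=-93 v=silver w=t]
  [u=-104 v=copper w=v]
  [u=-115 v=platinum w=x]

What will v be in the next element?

gold

V: repeats silver → copper → platinum → gold; silver, copper, platinum, gold, silver, copper, platinum → gold.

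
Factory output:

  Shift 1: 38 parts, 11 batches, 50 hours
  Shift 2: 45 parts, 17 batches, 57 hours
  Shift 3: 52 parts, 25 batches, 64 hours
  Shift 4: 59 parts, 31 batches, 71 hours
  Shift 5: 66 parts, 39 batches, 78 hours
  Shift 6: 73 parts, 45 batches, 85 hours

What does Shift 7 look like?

80 parts, 53 batches, 92 hours

Parts — +7 each step: 38, 45, 52, 59, 66, 73 → 80.
Batches — alternating steps +6, +8, +6, +8, …: 11, 17, 25, 31, 39, 45 → 53.
Hours: always 12 more than the parts; 50, 57, 64, 71, 78, 85 → 92.
Putting it together: 80 parts, 53 batches, 92 hours.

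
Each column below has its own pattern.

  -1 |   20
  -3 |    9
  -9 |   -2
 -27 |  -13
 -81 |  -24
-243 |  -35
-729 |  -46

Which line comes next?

First component goes -1, -3, -9, -27, -81, -243, -729 → -2187 (×3 each step).
Second component — −11 each step: 20, 9, -2, -13, -24, -35, -46 → -57.
Combining the parts gives -2187  -57.

-2187  -57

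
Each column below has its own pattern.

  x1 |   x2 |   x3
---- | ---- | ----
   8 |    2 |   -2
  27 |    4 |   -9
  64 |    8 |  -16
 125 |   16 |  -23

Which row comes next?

Column x1: 8, 27, 64, 125 → 216 (perfect cubes: 2³, 3³, 4³, …).
For the column x2, ×2 each step: 2, 4, 8, 16 → 32.
Column x3: −7 each step; -2, -9, -16, -23 → -30.
Putting it together: 216  32  -30.

216  32  -30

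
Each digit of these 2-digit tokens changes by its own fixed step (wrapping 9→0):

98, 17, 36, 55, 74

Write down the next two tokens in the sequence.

93 then 12

First digit — +2 each step, mod 10: 9, 1, 3, 5, 7 → 9 → 1.
Second digit goes 8, 7, 6, 5, 4 → 3 → 2 (−1 each step, mod 10).
Putting the parts together: 93 and then 12.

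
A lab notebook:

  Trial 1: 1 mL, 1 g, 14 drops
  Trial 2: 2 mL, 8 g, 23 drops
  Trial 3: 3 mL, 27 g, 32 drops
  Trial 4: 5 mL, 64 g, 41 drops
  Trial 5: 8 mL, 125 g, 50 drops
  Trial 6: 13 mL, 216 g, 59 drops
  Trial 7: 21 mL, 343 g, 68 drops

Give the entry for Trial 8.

ML: 1, 2, 3, 5, 8, 13, 21 → 34 (each term is the sum of the two before it).
G — perfect cubes: 1³, 2³, 3³, …: 1, 8, 27, 64, 125, 216, 343 → 512.
Drops — +9 each step: 14, 23, 32, 41, 50, 59, 68 → 77.
Putting it together: 34 mL, 512 g, 77 drops.

34 mL, 512 g, 77 drops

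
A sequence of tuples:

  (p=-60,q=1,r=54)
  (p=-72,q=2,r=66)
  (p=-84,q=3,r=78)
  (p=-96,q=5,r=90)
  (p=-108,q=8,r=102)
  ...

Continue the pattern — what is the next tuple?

P: −12 each step, so -60, -72, -84, -96, -108 → -120.
Q — each term is the sum of the two before it: 1, 2, 3, 5, 8 → 13.
R: 54, 66, 78, 90, 102 → 114 (+12 each step).
So the next tuple is (p=-120,q=13,r=114).

(p=-120,q=13,r=114)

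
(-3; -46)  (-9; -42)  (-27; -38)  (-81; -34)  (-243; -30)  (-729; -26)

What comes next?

(-2187; -22)

First part: ×3 each step; -3, -9, -27, -81, -243, -729 → -2187.
For the second part, +4 each step: -46, -42, -38, -34, -30, -26 → -22.
Putting it together: (-2187; -22).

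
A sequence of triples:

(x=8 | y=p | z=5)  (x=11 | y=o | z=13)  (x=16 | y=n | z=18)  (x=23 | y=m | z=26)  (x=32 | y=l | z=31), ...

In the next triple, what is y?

Y: letters move back 1 place in the alphabet; p, o, n, m, l → k.

k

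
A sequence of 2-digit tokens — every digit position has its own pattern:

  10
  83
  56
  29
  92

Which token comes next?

For the first digit, −3 each step, mod 10: 1, 8, 5, 2, 9 → 6.
Second digit: 0, 3, 6, 9, 2 → 5 (+3 each step, mod 10).
Combining the parts gives 65.

65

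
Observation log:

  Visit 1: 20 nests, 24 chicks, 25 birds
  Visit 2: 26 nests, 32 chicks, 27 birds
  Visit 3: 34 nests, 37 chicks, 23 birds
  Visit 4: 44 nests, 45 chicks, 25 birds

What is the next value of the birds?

21

Nests: differences are 6, 8, 10, … (increasing by 2 each time), so 20, 26, 34, 44 → 56.
Chicks: alternating steps +8, +5, +8, +5, …; 24, 32, 37, 45 → 50.
Birds: 25, 27, 23, 25 → 21 (alternating steps +2, −4, +2, −4, …).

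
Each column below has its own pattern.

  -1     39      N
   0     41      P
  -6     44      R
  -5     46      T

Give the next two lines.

First component: -1, 0, -6, -5 → -11 → -10 (alternating steps +1, −6, +1, −6, …).
Second component goes 39, 41, 44, 46 → 49 → 51 (alternating steps +2, +3, +2, +3, …).
Letter goes N, P, R, T → V → X (letters move forward 2 places in the alphabet).
So the next two lines are -11  49  V and -10  51  X.

-11  49  V; -10  51  X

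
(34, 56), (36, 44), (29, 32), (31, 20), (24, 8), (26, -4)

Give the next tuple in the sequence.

(19, -16)

First value: 34, 36, 29, 31, 24, 26 → 19 (alternating steps +2, −7, +2, −7, …).
For the second value, −12 each step: 56, 44, 32, 20, 8, -4 → -16.
Putting it together: (19, -16).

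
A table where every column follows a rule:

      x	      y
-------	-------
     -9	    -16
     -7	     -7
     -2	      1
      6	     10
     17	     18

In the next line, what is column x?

31

Column x: differences are 2, 5, 8, … (increasing by 3 each time); -9, -7, -2, 6, 17 → 31.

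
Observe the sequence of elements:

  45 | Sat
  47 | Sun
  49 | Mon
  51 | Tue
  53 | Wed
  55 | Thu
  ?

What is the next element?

57 | Fri

First component: +2 each step, so 45, 47, 49, 51, 53, 55 → 57.
For the day, runs through the weekdays Mon→Sun: Sat, Sun, Mon, Tue, Wed, Thu → Fri.
So the next element is 57 | Fri.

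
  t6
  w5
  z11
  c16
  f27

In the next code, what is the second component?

For the second component, each term is the sum of the two before it: 6, 5, 11, 16, 27 → 43.

43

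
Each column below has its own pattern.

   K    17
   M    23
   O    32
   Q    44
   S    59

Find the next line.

U  77

Letter: K, M, O, Q, S → U (letters move forward 2 places in the alphabet).
Second component: 17, 23, 32, 44, 59 → 77 (differences are 6, 9, 12, … (increasing by 3 each time)).
So the next line is U  77.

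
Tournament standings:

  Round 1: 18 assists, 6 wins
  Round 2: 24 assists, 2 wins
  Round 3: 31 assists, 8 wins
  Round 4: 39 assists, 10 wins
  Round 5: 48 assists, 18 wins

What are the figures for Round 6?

58 assists, 28 wins

Assists goes 18, 24, 31, 39, 48 → 58 (differences are 6, 7, 8, … (increasing by 1 each time)).
Wins — each term is the sum of the two before it: 6, 2, 8, 10, 18 → 28.
So the next record is 58 assists, 28 wins.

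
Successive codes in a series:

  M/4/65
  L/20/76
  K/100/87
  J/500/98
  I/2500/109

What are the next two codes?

Letter goes M, L, K, J, I → H → G (letters move back 1 place in the alphabet).
Second component: ×5 each step; 4, 20, 100, 500, 2500 → 12500 → 62500.
Third component: +11 each step, so 65, 76, 87, 98, 109 → 120 → 131.
So the next two codes are H/12500/120 and G/62500/131.

H/12500/120 then G/62500/131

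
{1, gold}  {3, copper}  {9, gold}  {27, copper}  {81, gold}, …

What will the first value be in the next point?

243

For the first value, ×3 each step: 1, 3, 9, 27, 81 → 243.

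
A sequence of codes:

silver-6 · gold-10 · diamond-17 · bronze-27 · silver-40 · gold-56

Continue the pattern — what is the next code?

Rank: repeats silver → gold → diamond → bronze, so silver, gold, diamond, bronze, silver, gold → diamond.
Second component: differences are 4, 7, 10, … (increasing by 3 each time), so 6, 10, 17, 27, 40, 56 → 75.
Combining the parts gives diamond-75.

diamond-75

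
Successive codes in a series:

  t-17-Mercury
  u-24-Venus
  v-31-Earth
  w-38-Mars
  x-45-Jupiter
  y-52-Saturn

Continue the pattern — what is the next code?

For the letter, letters move forward 1 place in the alphabet: t, u, v, w, x, y → z.
Second component: +7 each step, so 17, 24, 31, 38, 45, 52 → 59.
For the planet, runs through the planets Mercury→Neptune: Mercury, Venus, Earth, Mars, Jupiter, Saturn → Uranus.
Combining the parts gives z-59-Uranus.

z-59-Uranus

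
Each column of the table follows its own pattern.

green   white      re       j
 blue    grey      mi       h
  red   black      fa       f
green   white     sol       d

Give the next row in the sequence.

Colour: repeats green → blue → red; green, blue, red, green → blue.
Shade goes white, grey, black, white → grey (repeats white → grey → black).
Note: re, mi, fa, sol → la (runs through the solfège scale do→ti).
Letter — letters move back 2 places in the alphabet: j, h, f, d → b.
Combining the parts gives blue  grey  la  b.

blue  grey  la  b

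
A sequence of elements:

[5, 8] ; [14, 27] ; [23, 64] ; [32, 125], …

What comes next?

First part — +9 each step: 5, 14, 23, 32 → 41.
Second part: 8, 27, 64, 125 → 216 (perfect cubes: 2³, 3³, 4³, …).
So the next element is [41, 216].

[41, 216]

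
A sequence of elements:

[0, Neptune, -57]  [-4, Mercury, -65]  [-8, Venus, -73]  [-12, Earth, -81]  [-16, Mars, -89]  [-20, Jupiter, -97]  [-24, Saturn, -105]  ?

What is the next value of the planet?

Uranus

Planet: runs through the planets Mercury→Neptune, so Neptune, Mercury, Venus, Earth, Mars, Jupiter, Saturn → Uranus.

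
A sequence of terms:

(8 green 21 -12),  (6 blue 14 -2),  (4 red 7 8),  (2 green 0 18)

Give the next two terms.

First value: −2 each step, so 8, 6, 4, 2 → 0 → -2.
Colour goes green, blue, red, green → blue → red (repeats green → blue → red).
Third value: −7 each step, so 21, 14, 7, 0 → -7 → -14.
For the fourth value, +10 each step: -12, -2, 8, 18 → 28 → 38.
So the next two terms are (0 blue -7 28) and (-2 red -14 38).

(0 blue -7 28), (-2 red -14 38)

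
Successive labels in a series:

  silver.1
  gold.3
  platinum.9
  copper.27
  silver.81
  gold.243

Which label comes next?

Metal: repeats silver → gold → platinum → copper, so silver, gold, platinum, copper, silver, gold → platinum.
Second component — ×3 each step: 1, 3, 9, 27, 81, 243 → 729.
Putting it together: platinum.729.

platinum.729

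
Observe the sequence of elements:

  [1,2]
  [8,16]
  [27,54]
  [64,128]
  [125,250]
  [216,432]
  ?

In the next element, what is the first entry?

343

First entry: perfect cubes: 1³, 2³, 3³, …; 1, 8, 27, 64, 125, 216 → 343.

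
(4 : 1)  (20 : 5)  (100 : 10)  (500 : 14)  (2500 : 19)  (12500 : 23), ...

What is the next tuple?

First part: ×5 each step, so 4, 20, 100, 500, 2500, 12500 → 62500.
Second part: alternating steps +4, +5, +4, +5, …, so 1, 5, 10, 14, 19, 23 → 28.
So the next tuple is (62500 : 28).

(62500 : 28)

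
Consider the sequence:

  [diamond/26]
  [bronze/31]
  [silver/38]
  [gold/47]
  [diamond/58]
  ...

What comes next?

Rank — repeats diamond → bronze → silver → gold: diamond, bronze, silver, gold, diamond → bronze.
Second slot: 26, 31, 38, 47, 58 → 71 (differences are 5, 7, 9, … (increasing by 2 each time)).
Putting it together: [bronze/71].

[bronze/71]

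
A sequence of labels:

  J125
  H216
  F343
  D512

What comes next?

B729

Letter: J, H, F, D → B (letters move back 2 places in the alphabet).
Second component: 125, 216, 343, 512 → 729 (perfect cubes: 5³, 6³, 7³, …).
So the next label is B729.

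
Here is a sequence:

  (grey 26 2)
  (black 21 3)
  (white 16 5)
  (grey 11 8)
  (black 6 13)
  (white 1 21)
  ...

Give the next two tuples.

(grey -4 34), (black -9 55)

Shade goes grey, black, white, grey, black, white → grey → black (repeats grey → black → white).
Second component: −5 each step; 26, 21, 16, 11, 6, 1 → -4 → -9.
Third component: 2, 3, 5, 8, 13, 21 → 34 → 55 (each term is the sum of the two before it).
So the next two tuples are (grey -4 34) and (black -9 55).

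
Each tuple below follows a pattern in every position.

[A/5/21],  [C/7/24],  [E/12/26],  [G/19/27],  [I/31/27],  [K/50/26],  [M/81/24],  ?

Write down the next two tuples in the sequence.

[O/131/21], [Q/212/17]

Letter — letters move forward 2 places in the alphabet: A, C, E, G, I, K, M → O → Q.
Second entry: 5, 7, 12, 19, 31, 50, 81 → 131 → 212 (each term is the sum of the two before it).
Third entry — differences are 3, 2, 1, … (decreasing by 1 each time): 21, 24, 26, 27, 27, 26, 24 → 21 → 17.
Putting the parts together: [O/131/21] and then [Q/212/17].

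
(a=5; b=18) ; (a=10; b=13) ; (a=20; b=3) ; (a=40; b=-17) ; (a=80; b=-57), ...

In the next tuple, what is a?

160

A — ×2 each step: 5, 10, 20, 40, 80 → 160.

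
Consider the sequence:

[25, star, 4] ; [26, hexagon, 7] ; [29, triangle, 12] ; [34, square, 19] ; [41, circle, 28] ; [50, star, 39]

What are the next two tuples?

For the first entry, differences are 1, 3, 5, … (increasing by 2 each time): 25, 26, 29, 34, 41, 50 → 61 → 74.
Shape: repeats star → hexagon → triangle → square → circle; star, hexagon, triangle, square, circle, star → hexagon → triangle.
Third entry: 4, 7, 12, 19, 28, 39 → 52 → 67 (differences are 3, 5, 7, … (increasing by 2 each time)).
So the next two tuples are [61, hexagon, 52] and [74, triangle, 67].

[61, hexagon, 52], [74, triangle, 67]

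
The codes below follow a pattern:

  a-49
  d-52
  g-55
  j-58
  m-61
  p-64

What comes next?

s-67

Letter: letters move forward 3 places in the alphabet; a, d, g, j, m, p → s.
Second component: +3 each step; 49, 52, 55, 58, 61, 64 → 67.
Putting it together: s-67.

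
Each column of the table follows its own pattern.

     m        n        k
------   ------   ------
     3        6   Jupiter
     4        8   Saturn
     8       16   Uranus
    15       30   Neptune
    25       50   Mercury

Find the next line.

38  76  Venus

Column m: 3, 4, 8, 15, 25 → 38 (differences are 1, 4, 7, … (increasing by 3 each time)).
Column n: 6, 8, 16, 30, 50 → 76 (always 2 × the column m).
Column k: runs through the planets Mercury→Neptune; Jupiter, Saturn, Uranus, Neptune, Mercury → Venus.
Combining the parts gives 38  76  Venus.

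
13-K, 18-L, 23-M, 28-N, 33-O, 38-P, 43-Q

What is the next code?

48-R

First component goes 13, 18, 23, 28, 33, 38, 43 → 48 (+5 each step).
Letter: letters move forward 1 place in the alphabet, so K, L, M, N, O, P, Q → R.
Combining the parts gives 48-R.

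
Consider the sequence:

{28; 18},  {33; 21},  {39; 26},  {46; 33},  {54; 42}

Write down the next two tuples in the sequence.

First slot: 28, 33, 39, 46, 54 → 63 → 73 (differences are 5, 6, 7, … (increasing by 1 each time)).
Second slot: differences are 3, 5, 7, … (increasing by 2 each time), so 18, 21, 26, 33, 42 → 53 → 66.
So the next two tuples are {63; 53} and {73; 66}.

{63; 53}, {73; 66}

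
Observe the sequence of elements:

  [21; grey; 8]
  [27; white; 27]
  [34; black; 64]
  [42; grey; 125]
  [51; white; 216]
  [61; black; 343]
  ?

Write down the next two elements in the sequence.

[72; grey; 512], [84; white; 729]

First slot: differences are 6, 7, 8, … (increasing by 1 each time); 21, 27, 34, 42, 51, 61 → 72 → 84.
Shade goes grey, white, black, grey, white, black → grey → white (repeats grey → white → black).
Third slot: perfect cubes: 2³, 3³, 4³, …; 8, 27, 64, 125, 216, 343 → 512 → 729.
Putting the parts together: [72; grey; 512] and then [84; white; 729].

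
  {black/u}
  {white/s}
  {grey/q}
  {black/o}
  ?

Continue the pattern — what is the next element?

Shade: black, white, grey, black → white (repeats black → white → grey).
Letter: letters move back 2 places in the alphabet; u, s, q, o → m.
So the next element is {white/m}.

{white/m}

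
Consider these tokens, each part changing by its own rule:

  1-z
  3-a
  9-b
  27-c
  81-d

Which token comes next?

For the first component, ×3 each step: 1, 3, 9, 27, 81 → 243.
Letter — letters move forward 1 place in the alphabet, wrapping Z→A: z, a, b, c, d → e.
Putting it together: 243-e.

243-e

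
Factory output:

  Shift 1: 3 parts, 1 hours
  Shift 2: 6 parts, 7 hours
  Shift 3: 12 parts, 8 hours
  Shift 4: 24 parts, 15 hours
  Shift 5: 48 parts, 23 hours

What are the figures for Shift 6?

Parts: ×2 each step, so 3, 6, 12, 24, 48 → 96.
Hours: each term is the sum of the two before it, so 1, 7, 8, 15, 23 → 38.
Putting it together: 96 parts, 38 hours.

96 parts, 38 hours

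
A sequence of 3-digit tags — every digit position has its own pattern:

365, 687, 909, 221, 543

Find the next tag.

865

First digit: +3 each step, mod 10; 3, 6, 9, 2, 5 → 8.
Second digit: 6, 8, 0, 2, 4 → 6 (+2 each step, mod 10).
Third digit: +2 each step, mod 10; 5, 7, 9, 1, 3 → 5.
Combining the parts gives 865.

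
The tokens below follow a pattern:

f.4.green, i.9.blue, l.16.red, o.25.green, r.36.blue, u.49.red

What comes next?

x.64.green

Letter: f, i, l, o, r, u → x (letters move forward 3 places in the alphabet).
Second component — perfect squares: 2², 3², 4², …: 4, 9, 16, 25, 36, 49 → 64.
Colour: green, blue, red, green, blue, red → green (repeats green → blue → red).
So the next token is x.64.green.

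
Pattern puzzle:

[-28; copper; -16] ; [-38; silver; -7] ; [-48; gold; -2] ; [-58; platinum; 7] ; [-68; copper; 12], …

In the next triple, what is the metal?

First component — −10 each step: -28, -38, -48, -58, -68 → -78.
Metal: repeats copper → silver → gold → platinum, so copper, silver, gold, platinum, copper → silver.
For the third component, alternating steps +9, +5, +9, +5, …: -16, -7, -2, 7, 12 → 21.

silver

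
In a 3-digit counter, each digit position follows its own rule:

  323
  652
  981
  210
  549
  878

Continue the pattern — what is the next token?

For the first digit, +3 each step, mod 10: 3, 6, 9, 2, 5, 8 → 1.
For the second digit, +3 each step, mod 10: 2, 5, 8, 1, 4, 7 → 0.
Third digit: 3, 2, 1, 0, 9, 8 → 7 (−1 each step, mod 10).
Combining the parts gives 107.

107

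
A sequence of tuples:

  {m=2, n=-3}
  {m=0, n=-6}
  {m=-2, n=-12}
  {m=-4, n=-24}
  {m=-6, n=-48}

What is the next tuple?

{m=-8, n=-96}

M: −2 each step; 2, 0, -2, -4, -6 → -8.
N — ×2 each step: -3, -6, -12, -24, -48 → -96.
So the next tuple is {m=-8, n=-96}.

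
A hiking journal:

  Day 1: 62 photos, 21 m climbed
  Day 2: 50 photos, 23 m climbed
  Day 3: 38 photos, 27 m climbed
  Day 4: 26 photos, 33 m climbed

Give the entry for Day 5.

For the photos, −12 each step: 62, 50, 38, 26 → 14.
M climbed: differences are 2, 4, 6, … (increasing by 2 each time), so 21, 23, 27, 33 → 41.
Combining the parts gives 14 photos, 41 m climbed.

14 photos, 41 m climbed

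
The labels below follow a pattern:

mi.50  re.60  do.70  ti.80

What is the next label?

Note goes mi, re, do, ti → la (runs backward through the solfège scale do→ti).
For the second component, +10 each step: 50, 60, 70, 80 → 90.
So the next label is la.90.

la.90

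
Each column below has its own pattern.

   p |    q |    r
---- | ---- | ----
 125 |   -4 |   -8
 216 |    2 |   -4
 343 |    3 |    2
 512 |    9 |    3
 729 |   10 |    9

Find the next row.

1000  16  10

Column p goes 125, 216, 343, 512, 729 → 1000 (perfect cubes: 5³, 6³, 7³, …).
Column q goes -4, 2, 3, 9, 10 → 16 (alternating steps +6, +1, +6, +1, …).
Column r: -8, -4, 2, 3, 9 → 10 (always the previous value of the column q).
So the next row is 1000  16  10.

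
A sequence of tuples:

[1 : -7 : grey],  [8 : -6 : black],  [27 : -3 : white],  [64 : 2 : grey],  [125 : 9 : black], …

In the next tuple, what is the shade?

First entry: perfect cubes: 1³, 2³, 3³, …, so 1, 8, 27, 64, 125 → 216.
For the second entry, differences are 1, 3, 5, … (increasing by 2 each time): -7, -6, -3, 2, 9 → 18.
Shade: repeats grey → black → white, so grey, black, white, grey, black → white.

white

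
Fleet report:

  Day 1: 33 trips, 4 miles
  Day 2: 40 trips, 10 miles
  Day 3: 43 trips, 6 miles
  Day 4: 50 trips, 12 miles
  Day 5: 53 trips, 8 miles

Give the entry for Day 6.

Trips goes 33, 40, 43, 50, 53 → 60 (alternating steps +7, +3, +7, +3, …).
Miles — alternating steps +6, −4, +6, −4, …: 4, 10, 6, 12, 8 → 14.
So the next line is 60 trips, 14 miles.

60 trips, 14 miles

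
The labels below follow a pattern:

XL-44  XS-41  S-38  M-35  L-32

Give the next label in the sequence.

XL-29

Size — runs through clothing sizes XS→XL: XL, XS, S, M, L → XL.
Second component: 44, 41, 38, 35, 32 → 29 (−3 each step).
Putting it together: XL-29.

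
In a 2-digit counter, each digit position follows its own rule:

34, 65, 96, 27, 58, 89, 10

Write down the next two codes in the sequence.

41, 72

First digit — +3 each step, mod 10: 3, 6, 9, 2, 5, 8, 1 → 4 → 7.
Second digit: +1 each step, mod 10, so 4, 5, 6, 7, 8, 9, 0 → 1 → 2.
So the next two codes are 41 and 72.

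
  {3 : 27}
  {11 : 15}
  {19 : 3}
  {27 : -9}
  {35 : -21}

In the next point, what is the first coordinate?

43

First coordinate goes 3, 11, 19, 27, 35 → 43 (+8 each step).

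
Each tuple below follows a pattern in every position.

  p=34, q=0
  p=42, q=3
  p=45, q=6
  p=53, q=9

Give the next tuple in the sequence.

p=56, q=12

P — alternating steps +8, +3, +8, +3, …: 34, 42, 45, 53 → 56.
Q: +3 each step, so 0, 3, 6, 9 → 12.
Combining the parts gives p=56, q=12.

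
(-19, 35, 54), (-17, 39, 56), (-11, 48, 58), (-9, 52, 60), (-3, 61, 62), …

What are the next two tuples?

(-1, 65, 64), (5, 74, 66)

First value goes -19, -17, -11, -9, -3 → -1 → 5 (alternating steps +2, +6, +2, +6, …).
Second value: 35, 39, 48, 52, 61 → 65 → 74 (alternating steps +4, +9, +4, +9, …).
For the third value, +2 each step: 54, 56, 58, 60, 62 → 64 → 66.
Putting the parts together: (-1, 65, 64) and then (5, 74, 66).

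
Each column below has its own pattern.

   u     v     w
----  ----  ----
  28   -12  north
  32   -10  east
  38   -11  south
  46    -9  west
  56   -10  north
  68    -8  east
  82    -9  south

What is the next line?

98  -7  west

Column u: differences are 4, 6, 8, … (increasing by 2 each time), so 28, 32, 38, 46, 56, 68, 82 → 98.
Column v: alternating steps +2, −1, +2, −1, …; -12, -10, -11, -9, -10, -8, -9 → -7.
Column w — repeats north → east → south → west: north, east, south, west, north, east, south → west.
So the next line is 98  -7  west.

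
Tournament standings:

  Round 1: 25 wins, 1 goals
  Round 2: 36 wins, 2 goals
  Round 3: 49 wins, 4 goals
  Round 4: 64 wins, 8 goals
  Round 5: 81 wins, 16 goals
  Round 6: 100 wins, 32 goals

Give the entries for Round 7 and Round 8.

Wins — perfect squares: 5², 6², 7², …: 25, 36, 49, 64, 81, 100 → 121 → 144.
Goals: ×2 each step; 1, 2, 4, 8, 16, 32 → 64 → 128.
So the next two lines are 121 wins, 64 goals and 144 wins, 128 goals.

121 wins, 64 goals; 144 wins, 128 goals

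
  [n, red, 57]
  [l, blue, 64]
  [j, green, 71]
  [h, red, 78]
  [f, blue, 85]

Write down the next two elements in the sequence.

[d, green, 92], [b, red, 99]

Letter: n, l, j, h, f → d → b (letters move back 2 places in the alphabet).
For the colour, repeats red → blue → green: red, blue, green, red, blue → green → red.
For the third component, +7 each step: 57, 64, 71, 78, 85 → 92 → 99.
Putting the parts together: [d, green, 92] and then [b, red, 99].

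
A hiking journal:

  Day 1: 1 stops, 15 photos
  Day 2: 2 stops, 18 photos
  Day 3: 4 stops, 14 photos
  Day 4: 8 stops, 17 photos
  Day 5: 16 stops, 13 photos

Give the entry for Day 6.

32 stops, 16 photos

Stops goes 1, 2, 4, 8, 16 → 32 (×2 each step).
Photos goes 15, 18, 14, 17, 13 → 16 (alternating steps +3, −4, +3, −4, …).
So the next record is 32 stops, 16 photos.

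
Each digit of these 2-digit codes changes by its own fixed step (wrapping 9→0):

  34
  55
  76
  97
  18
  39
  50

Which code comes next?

71

First digit: +2 each step, mod 10; 3, 5, 7, 9, 1, 3, 5 → 7.
For the second digit, +1 each step, mod 10: 4, 5, 6, 7, 8, 9, 0 → 1.
Combining the parts gives 71.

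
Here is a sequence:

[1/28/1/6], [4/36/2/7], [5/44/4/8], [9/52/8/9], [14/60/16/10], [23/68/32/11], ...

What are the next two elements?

First entry: 1, 4, 5, 9, 14, 23 → 37 → 60 (each term is the sum of the two before it).
Second entry: +8 each step, so 28, 36, 44, 52, 60, 68 → 76 → 84.
Third entry: ×2 each step, so 1, 2, 4, 8, 16, 32 → 64 → 128.
Fourth entry goes 6, 7, 8, 9, 10, 11 → 12 → 13 (+1 each step).
Putting the parts together: [37/76/64/12] and then [60/84/128/13].

[37/76/64/12], [60/84/128/13]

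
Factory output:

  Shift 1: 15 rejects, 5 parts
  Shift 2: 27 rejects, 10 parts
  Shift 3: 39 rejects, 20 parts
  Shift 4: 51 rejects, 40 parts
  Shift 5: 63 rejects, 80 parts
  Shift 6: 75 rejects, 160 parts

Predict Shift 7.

87 rejects, 320 parts

Rejects: +12 each step; 15, 27, 39, 51, 63, 75 → 87.
Parts goes 5, 10, 20, 40, 80, 160 → 320 (×2 each step).
So the next record is 87 rejects, 320 parts.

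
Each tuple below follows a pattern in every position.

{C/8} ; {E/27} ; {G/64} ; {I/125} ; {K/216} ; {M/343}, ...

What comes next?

For the letter, letters move forward 2 places in the alphabet: C, E, G, I, K, M → O.
Second value goes 8, 27, 64, 125, 216, 343 → 512 (perfect cubes: 2³, 3³, 4³, …).
Putting it together: {O/512}.

{O/512}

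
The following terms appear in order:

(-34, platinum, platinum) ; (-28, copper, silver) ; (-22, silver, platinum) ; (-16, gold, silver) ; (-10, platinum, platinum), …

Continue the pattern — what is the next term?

(-4, copper, silver)

For the first value, +6 each step: -34, -28, -22, -16, -10 → -4.
For the first metal, repeats platinum → copper → silver → gold: platinum, copper, silver, gold, platinum → copper.
Second metal: platinum, silver, platinum, silver, platinum → silver (alternates platinum ↔ silver).
Combining the parts gives (-4, copper, silver).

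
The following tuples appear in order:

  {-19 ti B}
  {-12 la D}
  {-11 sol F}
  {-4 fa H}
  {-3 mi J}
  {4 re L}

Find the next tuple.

For the first coordinate, alternating steps +7, +1, +7, +1, …: -19, -12, -11, -4, -3, 4 → 5.
Note: runs backward through the solfège scale do→ti; ti, la, sol, fa, mi, re → do.
Letter goes B, D, F, H, J, L → N (letters move forward 2 places in the alphabet).
So the next tuple is {5 do N}.

{5 do N}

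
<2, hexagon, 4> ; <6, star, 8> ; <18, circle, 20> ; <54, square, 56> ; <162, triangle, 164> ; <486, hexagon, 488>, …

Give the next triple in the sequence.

<1458, star, 1460>

First coordinate: 2, 6, 18, 54, 162, 486 → 1458 (×3 each step).
Shape: hexagon, star, circle, square, triangle, hexagon → star (repeats hexagon → star → circle → square → triangle).
Third coordinate: always 2 more than the first coordinate, so 4, 8, 20, 56, 164, 488 → 1460.
So the next triple is <1458, star, 1460>.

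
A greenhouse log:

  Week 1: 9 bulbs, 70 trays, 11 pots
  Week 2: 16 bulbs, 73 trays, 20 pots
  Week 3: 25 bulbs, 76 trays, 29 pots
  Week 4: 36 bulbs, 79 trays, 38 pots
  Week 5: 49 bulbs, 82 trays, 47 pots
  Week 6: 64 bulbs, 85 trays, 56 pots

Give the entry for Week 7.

Bulbs: 9, 16, 25, 36, 49, 64 → 81 (perfect squares: 3², 4², 5², …).
Trays: +3 each step, so 70, 73, 76, 79, 82, 85 → 88.
Pots: +9 each step, so 11, 20, 29, 38, 47, 56 → 65.
So the next row is 81 bulbs, 88 trays, 65 pots.

81 bulbs, 88 trays, 65 pots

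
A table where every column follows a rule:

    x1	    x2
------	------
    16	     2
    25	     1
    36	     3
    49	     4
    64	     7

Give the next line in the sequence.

81  11

For the column x1, perfect squares: 4², 5², 6², …: 16, 25, 36, 49, 64 → 81.
Column x2 — each term is the sum of the two before it: 2, 1, 3, 4, 7 → 11.
Combining the parts gives 81  11.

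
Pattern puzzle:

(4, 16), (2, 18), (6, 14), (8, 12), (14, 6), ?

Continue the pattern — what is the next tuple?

(22, -2)

For the first part, each term is the sum of the two before it: 4, 2, 6, 8, 14 → 22.
Second part: 16, 18, 14, 12, 6 → -2 (together with the first part always sums to 20).
Putting it together: (22, -2).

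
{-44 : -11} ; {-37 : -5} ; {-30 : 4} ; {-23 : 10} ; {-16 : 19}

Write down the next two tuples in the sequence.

{-9 : 25}, {-2 : 34}

First coordinate: +7 each step; -44, -37, -30, -23, -16 → -9 → -2.
For the second coordinate, alternating steps +6, +9, +6, +9, …: -11, -5, 4, 10, 19 → 25 → 34.
So the next two tuples are {-9 : 25} and {-2 : 34}.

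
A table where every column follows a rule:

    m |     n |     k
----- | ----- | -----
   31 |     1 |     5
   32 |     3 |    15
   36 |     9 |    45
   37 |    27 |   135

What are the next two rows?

41  81  405; 42  243  1215

Column m: alternating steps +1, +4, +1, +4, …; 31, 32, 36, 37 → 41 → 42.
Column n — ×3 each step: 1, 3, 9, 27 → 81 → 243.
Column k: ×3 each step; 5, 15, 45, 135 → 405 → 1215.
Putting the parts together: 41  81  405 and then 42  243  1215.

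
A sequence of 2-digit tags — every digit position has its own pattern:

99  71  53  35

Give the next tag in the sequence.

17

First digit: 9, 7, 5, 3 → 1 (−2 each step, mod 10).
For the second digit, +2 each step, mod 10: 9, 1, 3, 5 → 7.
Putting it together: 17.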